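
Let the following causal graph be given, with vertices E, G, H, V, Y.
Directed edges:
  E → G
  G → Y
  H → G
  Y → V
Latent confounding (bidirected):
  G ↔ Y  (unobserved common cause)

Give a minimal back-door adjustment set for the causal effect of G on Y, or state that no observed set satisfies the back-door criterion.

G→Y: no observed back-door set.

desc(G)\{G}={V,Y}; candidates ⊆ {E,H}.
G↔Y: latent back-door arc(s) into G.
size 0: {}; under {} G still reaches {E,H,V,Y} ∋ Y.
size 1: {E}, {H}; under {E} G still reaches {H,V,Y} ∋ Y.
size 2: {E,H}; under {E,H} G still reaches {V,Y} ∋ Y.
G↔Y cannot be blocked by any observed set — no back-door set.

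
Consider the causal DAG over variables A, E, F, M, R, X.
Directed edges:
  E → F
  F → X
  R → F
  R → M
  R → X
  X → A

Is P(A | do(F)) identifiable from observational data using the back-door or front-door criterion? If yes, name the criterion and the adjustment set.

desc(F)\{F}={A,X}; candidates ⊆ {E,M,R}.
size 0: {}; under {} F still reaches {A,E,M,R,X} ∋ A.
{R}: F⊥A given {R} in G with F→· removed — back-door holds.
P(A|do(F)) = Σ_{R} P(A|F,R)·P(R).

P(A|do(F)): backdoor, adjust for {R}.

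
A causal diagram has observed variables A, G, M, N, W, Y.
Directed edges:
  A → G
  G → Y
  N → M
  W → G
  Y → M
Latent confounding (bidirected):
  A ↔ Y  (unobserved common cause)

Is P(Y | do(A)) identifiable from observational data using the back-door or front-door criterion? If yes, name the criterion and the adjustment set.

P(Y|do(A)): frontdoor, adjust for {G}.

desc(A)\{A}={G,M,Y}; candidates ⊆ {N,W}.
A↔Y: latent back-door arc(s) into A.
size 0: {}; under {} A still reaches {M,Y} ∋ Y.
size 1: {N}, {W}; under {N} A still reaches {M,Y} ∋ Y.
size 2: {N,W}; under {N,W} A still reaches {M,Y} ∋ Y.
A↔Y cannot be blocked by any observed set — no back-door set.
{G}: (i) intercepts every directed A→Y path; (ii) no back-door A→{G}; (iii) {A} blocks every back-door {G}→Y. Front-door holds.
P(Y|do(A)) = Σ_{G} P(G|A) Σ_{A'} P(Y|G,A')P(A').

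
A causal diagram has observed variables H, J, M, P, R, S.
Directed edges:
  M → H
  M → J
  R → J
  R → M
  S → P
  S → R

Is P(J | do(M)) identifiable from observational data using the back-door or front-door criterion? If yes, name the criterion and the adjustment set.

P(J|do(M)): backdoor, adjust for {R}.

desc(M)\{M}={H,J}; candidates ⊆ {P,R,S}.
size 0: {}; under {} M still reaches {J,P,R,S} ∋ J.
{R}: M⊥J given {R} in G with M→· removed — back-door holds.
P(J|do(M)) = Σ_{R} P(J|M,R)·P(R).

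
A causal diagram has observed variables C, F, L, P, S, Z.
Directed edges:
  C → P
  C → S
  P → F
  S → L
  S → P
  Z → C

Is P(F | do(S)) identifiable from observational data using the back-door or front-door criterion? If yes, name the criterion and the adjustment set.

desc(S)\{S}={F,L,P}; candidates ⊆ {C,Z}.
size 0: {}; under {} S still reaches {C,F,P,Z} ∋ F.
{C}: S⊥F given {C} in G with S→· removed — back-door holds.
P(F|do(S)) = Σ_{C} P(F|S,C)·P(C).

P(F|do(S)): backdoor, adjust for {C}.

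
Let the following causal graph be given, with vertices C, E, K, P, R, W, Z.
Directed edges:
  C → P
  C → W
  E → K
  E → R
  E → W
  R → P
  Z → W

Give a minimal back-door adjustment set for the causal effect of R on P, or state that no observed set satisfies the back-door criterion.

desc(R)\{R}={P}; candidates ⊆ {C,E,K,W,Z}.
∅: R⊥P given ∅ in G with R→· removed — back-door holds.

R→P: minimal back-door set ∅.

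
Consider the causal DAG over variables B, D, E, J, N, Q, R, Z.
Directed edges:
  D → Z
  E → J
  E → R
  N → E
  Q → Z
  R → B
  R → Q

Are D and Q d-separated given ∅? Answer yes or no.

Yes — D ⊥ Q | ∅.

Bayes-Ball from D | ∅ reaches {Z}.
Q ∉ reach(D|∅) ⇒ D ⊥ Q | ∅.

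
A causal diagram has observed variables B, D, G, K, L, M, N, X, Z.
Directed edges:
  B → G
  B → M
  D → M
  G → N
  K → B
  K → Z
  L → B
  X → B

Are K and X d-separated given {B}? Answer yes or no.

No — K and X are d-connected given {B}.

Bayes-Ball from K | {B} reaches {L,X,Z}.
X ∈ reach(K|{B}) ⇒ K ⊥̸ X | {B}.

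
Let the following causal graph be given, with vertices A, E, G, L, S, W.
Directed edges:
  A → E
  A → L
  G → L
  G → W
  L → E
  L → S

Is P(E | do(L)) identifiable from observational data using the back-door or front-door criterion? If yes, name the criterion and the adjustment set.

P(E|do(L)): backdoor, adjust for {A}.

desc(L)\{L}={E,S}; candidates ⊆ {A,G,W}.
size 0: {}; under {} L still reaches {A,E,G,W} ∋ E.
{A}: L⊥E given {A} in G with L→· removed — back-door holds.
P(E|do(L)) = Σ_{A} P(E|L,A)·P(A).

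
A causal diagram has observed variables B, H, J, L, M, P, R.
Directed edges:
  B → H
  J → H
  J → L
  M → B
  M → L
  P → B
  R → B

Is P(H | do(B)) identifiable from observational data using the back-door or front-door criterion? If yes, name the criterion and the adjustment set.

P(H|do(B)): backdoor, adjust for ∅.

desc(B)\{B}={H}; candidates ⊆ {J,L,M,P,R}.
∅: B⊥H given ∅ in G with B→· removed — back-door holds.
P(H|do(B)) = P(H|B) — no adjustment needed.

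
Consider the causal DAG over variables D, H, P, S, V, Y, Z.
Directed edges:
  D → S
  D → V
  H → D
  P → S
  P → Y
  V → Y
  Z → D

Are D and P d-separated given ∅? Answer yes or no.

Bayes-Ball from D | ∅ reaches {H,S,V,Y,Z}.
P ∉ reach(D|∅) ⇒ D ⊥ P | ∅.

Yes — D ⊥ P | ∅.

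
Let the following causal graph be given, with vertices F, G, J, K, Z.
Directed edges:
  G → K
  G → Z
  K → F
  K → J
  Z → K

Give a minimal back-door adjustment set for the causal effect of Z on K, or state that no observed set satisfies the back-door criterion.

Z→K: minimal back-door set {G}.

desc(Z)\{Z}={F,J,K}; candidates ⊆ {G}.
size 0: {}; under {} Z still reaches {F,G,J,K} ∋ K.
{G}: Z⊥K given {G} in G with Z→· removed — back-door holds.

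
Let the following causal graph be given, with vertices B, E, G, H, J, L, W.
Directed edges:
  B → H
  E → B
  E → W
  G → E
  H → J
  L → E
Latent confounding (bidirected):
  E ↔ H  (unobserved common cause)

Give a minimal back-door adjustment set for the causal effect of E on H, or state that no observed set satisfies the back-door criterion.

E→H: no observed back-door set.

desc(E)\{E}={B,H,J,W}; candidates ⊆ {G,L}.
E↔H: latent back-door arc(s) into E.
size 0: {}; under {} E still reaches {G,H,J,L} ∋ H.
size 1: {G}, {L}; under {G} E still reaches {H,J,L} ∋ H.
size 2: {G,L}; under {G,L} E still reaches {H,J} ∋ H.
E↔H cannot be blocked by any observed set — no back-door set.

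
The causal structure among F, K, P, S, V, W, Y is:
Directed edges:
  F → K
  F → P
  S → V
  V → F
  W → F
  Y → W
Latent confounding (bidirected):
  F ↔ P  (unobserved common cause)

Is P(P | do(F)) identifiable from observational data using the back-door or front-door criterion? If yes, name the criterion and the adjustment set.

desc(F)\{F}={K,P}; candidates ⊆ {S,V,W,Y}.
F↔P: latent back-door arc(s) into F.
size 0: {}; under {} F still reaches {P,S,V,W,Y} ∋ P.
size 1: {S}, {V}, {W} …(+1); under {S} F still reaches {P,V,W,Y} ∋ P.
size 2: {S,V}, {S,W}, {S,Y} …(+3); under {S,V} F still reaches {P,W,Y} ∋ P.
F↔P cannot be blocked by any observed set — no back-door set.
No mediator lies on a directed F→…→P path.
Neither criterion identifies P(P|do(F)) in this graph.

P(P|do(F)): not identifiable (no BD/FD set).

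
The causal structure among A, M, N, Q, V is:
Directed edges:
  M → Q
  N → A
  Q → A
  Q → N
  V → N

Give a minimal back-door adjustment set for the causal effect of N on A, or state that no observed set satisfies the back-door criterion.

N→A: minimal back-door set {Q}.

desc(N)\{N}={A}; candidates ⊆ {M,Q,V}.
size 0: {}; under {} N still reaches {A,M,Q,V} ∋ A.
{Q}: N⊥A given {Q} in G with N→· removed — back-door holds.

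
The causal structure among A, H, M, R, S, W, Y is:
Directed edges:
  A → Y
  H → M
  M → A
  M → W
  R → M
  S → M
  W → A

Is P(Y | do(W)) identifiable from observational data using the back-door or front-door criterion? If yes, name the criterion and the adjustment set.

P(Y|do(W)): backdoor, adjust for {M}.

desc(W)\{W}={A,Y}; candidates ⊆ {H,M,R,S}.
size 0: {}; under {} W still reaches {A,H,M,R,S,Y} ∋ Y.
{M}: W⊥Y given {M} in G with W→· removed — back-door holds.
P(Y|do(W)) = Σ_{M} P(Y|W,M)·P(M).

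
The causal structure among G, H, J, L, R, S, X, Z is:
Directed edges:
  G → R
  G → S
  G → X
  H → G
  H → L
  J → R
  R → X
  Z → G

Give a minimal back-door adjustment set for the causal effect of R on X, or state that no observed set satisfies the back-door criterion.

desc(R)\{R}={X}; candidates ⊆ {G,H,J,L,S,Z}.
size 0: {}; under {} R still reaches {G,H,J,L,S,X,Z} ∋ X.
{G}: R⊥X given {G} in G with R→· removed — back-door holds.

R→X: minimal back-door set {G}.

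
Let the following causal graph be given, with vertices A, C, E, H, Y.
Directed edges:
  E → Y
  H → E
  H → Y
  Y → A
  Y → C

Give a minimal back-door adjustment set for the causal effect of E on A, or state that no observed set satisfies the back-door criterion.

E→A: minimal back-door set {H}.

desc(E)\{E}={A,C,Y}; candidates ⊆ {H}.
size 0: {}; under {} E still reaches {A,C,H,Y} ∋ A.
{H}: E⊥A given {H} in G with E→· removed — back-door holds.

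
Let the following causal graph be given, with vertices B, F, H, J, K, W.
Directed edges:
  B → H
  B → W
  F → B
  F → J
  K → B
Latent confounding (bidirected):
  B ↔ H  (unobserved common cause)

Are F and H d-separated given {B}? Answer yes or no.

No — F and H are d-connected given {B}.

Bayes-Ball from F | {B} reaches {H,J,K}.
H ∈ reach(F|{B}) ⇒ F ⊥̸ H | {B}.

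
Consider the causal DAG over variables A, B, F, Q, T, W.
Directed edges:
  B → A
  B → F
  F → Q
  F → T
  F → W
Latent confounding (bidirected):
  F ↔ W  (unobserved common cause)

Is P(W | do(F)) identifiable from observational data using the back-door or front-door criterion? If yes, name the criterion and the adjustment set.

P(W|do(F)): not identifiable (no BD/FD set).

desc(F)\{F}={Q,T,W}; candidates ⊆ {A,B}.
F↔W: latent back-door arc(s) into F.
size 0: {}; under {} F still reaches {A,B,W} ∋ W.
size 1: {A}, {B}; under {A} F still reaches {B,W} ∋ W.
size 2: {A,B}; under {A,B} F still reaches {W} ∋ W.
F↔W cannot be blocked by any observed set — no back-door set.
No mediator lies on a directed F→…→W path.
Neither criterion identifies P(W|do(F)) in this graph.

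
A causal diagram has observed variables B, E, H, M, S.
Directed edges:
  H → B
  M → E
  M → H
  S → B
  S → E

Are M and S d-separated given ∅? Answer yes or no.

Bayes-Ball from M | ∅ reaches {B,E,H}.
S ∉ reach(M|∅) ⇒ M ⊥ S | ∅.

Yes — M ⊥ S | ∅.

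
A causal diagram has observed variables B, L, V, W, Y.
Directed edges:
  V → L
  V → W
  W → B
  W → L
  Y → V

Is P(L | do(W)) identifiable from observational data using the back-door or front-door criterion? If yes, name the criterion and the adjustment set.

desc(W)\{W}={B,L}; candidates ⊆ {V,Y}.
size 0: {}; under {} W still reaches {L,V,Y} ∋ L.
{V}: W⊥L given {V} in G with W→· removed — back-door holds.
P(L|do(W)) = Σ_{V} P(L|W,V)·P(V).

P(L|do(W)): backdoor, adjust for {V}.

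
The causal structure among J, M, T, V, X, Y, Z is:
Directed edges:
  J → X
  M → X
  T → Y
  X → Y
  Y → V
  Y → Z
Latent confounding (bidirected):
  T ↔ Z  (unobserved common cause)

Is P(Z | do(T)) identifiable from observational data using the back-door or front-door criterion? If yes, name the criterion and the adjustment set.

desc(T)\{T}={V,Y,Z}; candidates ⊆ {J,M,X}.
T↔Z: latent back-door arc(s) into T.
size 0: {}; under {} T still reaches {Z} ∋ Z.
size 1: {J}, {M}, {X}; under {J} T still reaches {Z} ∋ Z.
size 2: {J,M}, {J,X}, {M,X}; under {J,M} T still reaches {Z} ∋ Z.
T↔Z cannot be blocked by any observed set — no back-door set.
{Y}: (i) intercepts every directed T→Z path; (ii) no back-door T→{Y}; (iii) {T} blocks every back-door {Y}→Z. Front-door holds.
P(Z|do(T)) = Σ_{Y} P(Y|T) Σ_{T'} P(Z|Y,T')P(T').

P(Z|do(T)): frontdoor, adjust for {Y}.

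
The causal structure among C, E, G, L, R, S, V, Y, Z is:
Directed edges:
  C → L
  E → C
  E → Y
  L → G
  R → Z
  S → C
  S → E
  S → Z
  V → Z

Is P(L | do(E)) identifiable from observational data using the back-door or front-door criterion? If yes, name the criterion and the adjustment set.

desc(E)\{E}={C,G,L,Y}; candidates ⊆ {R,S,V,Z}.
size 0: {}; under {} E still reaches {C,G,L,S,Z} ∋ L.
{S}: E⊥L given {S} in G with E→· removed — back-door holds.
P(L|do(E)) = Σ_{S} P(L|E,S)·P(S).

P(L|do(E)): backdoor, adjust for {S}.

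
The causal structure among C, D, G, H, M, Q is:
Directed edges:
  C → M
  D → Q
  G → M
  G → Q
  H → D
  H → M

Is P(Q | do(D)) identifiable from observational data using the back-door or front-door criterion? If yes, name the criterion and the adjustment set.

desc(D)\{D}={Q}; candidates ⊆ {C,G,H,M}.
∅: D⊥Q given ∅ in G with D→· removed — back-door holds.
P(Q|do(D)) = P(Q|D) — no adjustment needed.

P(Q|do(D)): backdoor, adjust for ∅.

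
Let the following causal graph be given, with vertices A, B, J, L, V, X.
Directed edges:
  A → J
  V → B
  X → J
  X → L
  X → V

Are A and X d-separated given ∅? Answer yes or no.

Yes — A ⊥ X | ∅.

Bayes-Ball from A | ∅ reaches {J}.
X ∉ reach(A|∅) ⇒ A ⊥ X | ∅.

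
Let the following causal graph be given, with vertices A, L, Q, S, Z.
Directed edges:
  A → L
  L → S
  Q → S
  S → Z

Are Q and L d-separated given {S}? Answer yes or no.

No — Q and L are d-connected given {S}.

Bayes-Ball from Q | {S} reaches {A,L}.
L ∈ reach(Q|{S}) ⇒ Q ⊥̸ L | {S}.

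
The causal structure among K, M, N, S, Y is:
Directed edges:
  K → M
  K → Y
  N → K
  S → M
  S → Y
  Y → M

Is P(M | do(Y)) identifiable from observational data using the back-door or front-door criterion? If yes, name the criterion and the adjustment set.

desc(Y)\{Y}={M}; candidates ⊆ {K,N,S}.
size 0: {}; under {} Y still reaches {K,M,N,S} ∋ M.
size 1: {K}, {N}, {S}; under {K} Y still reaches {M,S} ∋ M.
{K,S}: Y⊥M given {K,S} in G with Y→· removed — back-door holds.
P(M|do(Y)) = Σ_{K,S} P(M|Y,K,S)·P(K,S).

P(M|do(Y)): backdoor, adjust for {K, S}.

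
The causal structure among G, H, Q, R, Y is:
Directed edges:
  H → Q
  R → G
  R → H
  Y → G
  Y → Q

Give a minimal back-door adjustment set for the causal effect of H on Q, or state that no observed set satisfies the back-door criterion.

desc(H)\{H}={Q}; candidates ⊆ {G,R,Y}.
∅: H⊥Q given ∅ in G with H→· removed — back-door holds.

H→Q: minimal back-door set ∅.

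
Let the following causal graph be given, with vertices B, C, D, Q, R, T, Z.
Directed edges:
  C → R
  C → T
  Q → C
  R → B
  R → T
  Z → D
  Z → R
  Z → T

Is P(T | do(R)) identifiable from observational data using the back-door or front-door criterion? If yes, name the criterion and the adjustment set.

P(T|do(R)): backdoor, adjust for {C, Z}.

desc(R)\{R}={B,T}; candidates ⊆ {C,D,Q,Z}.
size 0: {}; under {} R still reaches {C,D,Q,T,Z} ∋ T.
size 1: {C}, {D}, {Q} …(+1); under {C} R still reaches {D,T,Z} ∋ T.
{C,Z}: R⊥T given {C,Z} in G with R→· removed — back-door holds.
P(T|do(R)) = Σ_{C,Z} P(T|R,C,Z)·P(C,Z).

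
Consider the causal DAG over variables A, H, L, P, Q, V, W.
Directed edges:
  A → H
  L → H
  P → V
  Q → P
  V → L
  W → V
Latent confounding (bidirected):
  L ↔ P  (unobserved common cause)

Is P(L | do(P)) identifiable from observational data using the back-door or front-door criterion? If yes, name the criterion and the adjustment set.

desc(P)\{P}={H,L,V}; candidates ⊆ {A,Q,W}.
P↔L: latent back-door arc(s) into P.
size 0: {}; under {} P still reaches {H,L,Q} ∋ L.
size 1: {A}, {Q}, {W}; under {A} P still reaches {H,L,Q} ∋ L.
size 2: {A,Q}, {A,W}, {Q,W}; under {A,Q} P still reaches {H,L} ∋ L.
P↔L cannot be blocked by any observed set — no back-door set.
{V}: (i) intercepts every directed P→L path; (ii) no back-door P→{V}; (iii) {P} blocks every back-door {V}→L. Front-door holds.
P(L|do(P)) = Σ_{V} P(V|P) Σ_{P'} P(L|V,P')P(P').

P(L|do(P)): frontdoor, adjust for {V}.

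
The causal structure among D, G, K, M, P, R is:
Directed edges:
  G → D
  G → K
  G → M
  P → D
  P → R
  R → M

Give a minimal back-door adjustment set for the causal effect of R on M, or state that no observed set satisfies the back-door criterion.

R→M: minimal back-door set ∅.

desc(R)\{R}={M}; candidates ⊆ {D,G,K,P}.
∅: R⊥M given ∅ in G with R→· removed — back-door holds.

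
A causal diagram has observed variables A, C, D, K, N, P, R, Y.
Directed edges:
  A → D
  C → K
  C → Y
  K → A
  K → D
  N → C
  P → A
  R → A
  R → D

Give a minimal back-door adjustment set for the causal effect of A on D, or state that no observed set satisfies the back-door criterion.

A→D: minimal back-door set {K, R}.

desc(A)\{A}={D}; candidates ⊆ {C,K,N,P,R,Y}.
size 0: {}; under {} A still reaches {C,D,K,N,P,R,Y} ∋ D.
size 1: {C}, {K}, {N} …(+3); under {C} A still reaches {D,K,P,R} ∋ D.
{K,R}: A⊥D given {K,R} in G with A→· removed — back-door holds.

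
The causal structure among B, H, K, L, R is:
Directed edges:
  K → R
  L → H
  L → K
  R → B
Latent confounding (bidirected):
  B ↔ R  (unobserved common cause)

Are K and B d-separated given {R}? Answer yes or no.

No — K and B are d-connected given {R}.

Bayes-Ball from K | {R} reaches {B,H,L}.
B ∈ reach(K|{R}) ⇒ K ⊥̸ B | {R}.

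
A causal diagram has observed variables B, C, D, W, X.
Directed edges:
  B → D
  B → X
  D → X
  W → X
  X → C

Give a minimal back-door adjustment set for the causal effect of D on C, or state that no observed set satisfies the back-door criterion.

D→C: minimal back-door set {B}.

desc(D)\{D}={C,X}; candidates ⊆ {B,W}.
size 0: {}; under {} D still reaches {B,C,X} ∋ C.
{B}: D⊥C given {B} in G with D→· removed — back-door holds.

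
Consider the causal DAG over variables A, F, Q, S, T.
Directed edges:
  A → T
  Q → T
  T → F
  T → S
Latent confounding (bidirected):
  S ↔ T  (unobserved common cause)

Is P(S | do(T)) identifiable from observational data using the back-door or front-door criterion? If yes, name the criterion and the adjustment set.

P(S|do(T)): not identifiable (no BD/FD set).

desc(T)\{T}={F,S}; candidates ⊆ {A,Q}.
T↔S: latent back-door arc(s) into T.
size 0: {}; under {} T still reaches {A,Q,S} ∋ S.
size 1: {A}, {Q}; under {A} T still reaches {Q,S} ∋ S.
size 2: {A,Q}; under {A,Q} T still reaches {S} ∋ S.
T↔S cannot be blocked by any observed set — no back-door set.
No mediator lies on a directed T→…→S path.
Neither criterion identifies P(S|do(T)) in this graph.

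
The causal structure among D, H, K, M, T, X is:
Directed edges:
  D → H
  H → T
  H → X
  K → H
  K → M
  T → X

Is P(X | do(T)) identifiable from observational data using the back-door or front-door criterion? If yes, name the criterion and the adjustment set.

desc(T)\{T}={X}; candidates ⊆ {D,H,K,M}.
size 0: {}; under {} T still reaches {D,H,K,M,X} ∋ X.
{H}: T⊥X given {H} in G with T→· removed — back-door holds.
P(X|do(T)) = Σ_{H} P(X|T,H)·P(H).

P(X|do(T)): backdoor, adjust for {H}.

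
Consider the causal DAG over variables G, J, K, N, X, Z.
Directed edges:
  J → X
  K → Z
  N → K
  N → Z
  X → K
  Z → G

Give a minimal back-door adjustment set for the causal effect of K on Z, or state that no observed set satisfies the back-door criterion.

desc(K)\{K}={G,Z}; candidates ⊆ {J,N,X}.
size 0: {}; under {} K still reaches {G,J,N,X,Z} ∋ Z.
{N}: K⊥Z given {N} in G with K→· removed — back-door holds.

K→Z: minimal back-door set {N}.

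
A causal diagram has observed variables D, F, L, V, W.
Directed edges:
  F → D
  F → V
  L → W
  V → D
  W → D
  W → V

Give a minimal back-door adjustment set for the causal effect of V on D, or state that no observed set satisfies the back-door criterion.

V→D: minimal back-door set {F, W}.

desc(V)\{V}={D}; candidates ⊆ {F,L,W}.
size 0: {}; under {} V still reaches {D,F,L,W} ∋ D.
size 1: {F}, {L}, {W}; under {F} V still reaches {D,L,W} ∋ D.
{F,W}: V⊥D given {F,W} in G with V→· removed — back-door holds.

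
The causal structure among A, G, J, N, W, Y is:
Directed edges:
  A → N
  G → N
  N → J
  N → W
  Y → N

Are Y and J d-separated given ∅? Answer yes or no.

No — Y and J are d-connected given ∅.

Bayes-Ball from Y | ∅ reaches {J,N,W}.
J ∈ reach(Y|∅) ⇒ Y ⊥̸ J | ∅.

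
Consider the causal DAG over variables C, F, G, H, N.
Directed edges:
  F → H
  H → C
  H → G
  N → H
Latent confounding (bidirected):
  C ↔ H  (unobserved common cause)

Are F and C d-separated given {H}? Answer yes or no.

No — F and C are d-connected given {H}.

Bayes-Ball from F | {H} reaches {C,N}.
C ∈ reach(F|{H}) ⇒ F ⊥̸ C | {H}.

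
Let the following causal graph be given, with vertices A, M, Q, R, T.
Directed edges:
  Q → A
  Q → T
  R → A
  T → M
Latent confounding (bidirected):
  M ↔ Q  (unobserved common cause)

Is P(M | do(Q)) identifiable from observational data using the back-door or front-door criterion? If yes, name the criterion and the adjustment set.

P(M|do(Q)): frontdoor, adjust for {T}.

desc(Q)\{Q}={A,M,T}; candidates ⊆ {R}.
Q↔M: latent back-door arc(s) into Q.
size 0: {}; under {} Q still reaches {M} ∋ M.
size 1: {R}; under {R} Q still reaches {M} ∋ M.
Q↔M cannot be blocked by any observed set — no back-door set.
{T}: (i) intercepts every directed Q→M path; (ii) no back-door Q→{T}; (iii) {Q} blocks every back-door {T}→M. Front-door holds.
P(M|do(Q)) = Σ_{T} P(T|Q) Σ_{Q'} P(M|T,Q')P(Q').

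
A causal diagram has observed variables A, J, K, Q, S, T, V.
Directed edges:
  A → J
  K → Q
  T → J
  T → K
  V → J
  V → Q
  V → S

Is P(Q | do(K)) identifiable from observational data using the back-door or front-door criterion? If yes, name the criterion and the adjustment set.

P(Q|do(K)): backdoor, adjust for ∅.

desc(K)\{K}={Q}; candidates ⊆ {A,J,S,T,V}.
∅: K⊥Q given ∅ in G with K→· removed — back-door holds.
P(Q|do(K)) = P(Q|K) — no adjustment needed.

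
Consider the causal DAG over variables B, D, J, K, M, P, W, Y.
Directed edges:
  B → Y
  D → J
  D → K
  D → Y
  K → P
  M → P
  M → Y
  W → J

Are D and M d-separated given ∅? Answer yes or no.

Yes — D ⊥ M | ∅.

Bayes-Ball from D | ∅ reaches {J,K,P,Y}.
M ∉ reach(D|∅) ⇒ D ⊥ M | ∅.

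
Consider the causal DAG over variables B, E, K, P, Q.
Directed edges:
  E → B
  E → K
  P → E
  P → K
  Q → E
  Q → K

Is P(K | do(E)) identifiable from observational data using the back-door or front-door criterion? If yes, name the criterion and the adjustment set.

desc(E)\{E}={B,K}; candidates ⊆ {P,Q}.
size 0: {}; under {} E still reaches {K,P,Q} ∋ K.
size 1: {P}, {Q}; under {P} E still reaches {K,Q} ∋ K.
{P,Q}: E⊥K given {P,Q} in G with E→· removed — back-door holds.
P(K|do(E)) = Σ_{P,Q} P(K|E,P,Q)·P(P,Q).

P(K|do(E)): backdoor, adjust for {P, Q}.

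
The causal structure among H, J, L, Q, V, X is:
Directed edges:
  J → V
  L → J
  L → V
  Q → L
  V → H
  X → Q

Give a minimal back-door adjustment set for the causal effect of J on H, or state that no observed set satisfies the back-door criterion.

desc(J)\{J}={H,V}; candidates ⊆ {L,Q,X}.
size 0: {}; under {} J still reaches {H,L,Q,V,X} ∋ H.
{L}: J⊥H given {L} in G with J→· removed — back-door holds.

J→H: minimal back-door set {L}.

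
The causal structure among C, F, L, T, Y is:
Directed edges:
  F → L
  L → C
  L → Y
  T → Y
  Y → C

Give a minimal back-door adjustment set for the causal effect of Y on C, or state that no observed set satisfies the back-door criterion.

desc(Y)\{Y}={C}; candidates ⊆ {F,L,T}.
size 0: {}; under {} Y still reaches {C,F,L,T} ∋ C.
{L}: Y⊥C given {L} in G with Y→· removed — back-door holds.

Y→C: minimal back-door set {L}.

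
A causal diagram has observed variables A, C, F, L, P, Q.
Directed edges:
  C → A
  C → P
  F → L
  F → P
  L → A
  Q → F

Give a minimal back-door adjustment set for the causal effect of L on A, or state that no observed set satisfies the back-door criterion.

desc(L)\{L}={A}; candidates ⊆ {C,F,P,Q}.
∅: L⊥A given ∅ in G with L→· removed — back-door holds.

L→A: minimal back-door set ∅.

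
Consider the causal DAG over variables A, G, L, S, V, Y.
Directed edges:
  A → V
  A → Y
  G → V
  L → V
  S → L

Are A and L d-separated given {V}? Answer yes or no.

Bayes-Ball from A | {V} reaches {G,L,S,Y}.
L ∈ reach(A|{V}) ⇒ A ⊥̸ L | {V}.

No — A and L are d-connected given {V}.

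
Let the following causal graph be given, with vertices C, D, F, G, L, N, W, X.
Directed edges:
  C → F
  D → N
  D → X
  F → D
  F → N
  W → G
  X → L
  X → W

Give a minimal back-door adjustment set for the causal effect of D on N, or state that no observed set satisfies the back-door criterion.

desc(D)\{D}={G,L,N,W,X}; candidates ⊆ {C,F}.
size 0: {}; under {} D still reaches {C,F,N} ∋ N.
{F}: D⊥N given {F} in G with D→· removed — back-door holds.

D→N: minimal back-door set {F}.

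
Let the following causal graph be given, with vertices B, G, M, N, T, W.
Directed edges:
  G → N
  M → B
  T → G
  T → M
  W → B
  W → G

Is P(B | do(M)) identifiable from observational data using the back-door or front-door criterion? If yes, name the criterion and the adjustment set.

P(B|do(M)): backdoor, adjust for ∅.

desc(M)\{M}={B}; candidates ⊆ {G,N,T,W}.
∅: M⊥B given ∅ in G with M→· removed — back-door holds.
P(B|do(M)) = P(B|M) — no adjustment needed.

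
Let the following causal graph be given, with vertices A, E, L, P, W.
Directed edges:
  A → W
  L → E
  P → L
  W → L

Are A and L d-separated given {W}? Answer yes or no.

Bayes-Ball from A | {W} reaches ∅.
L ∉ reach(A|{W}) ⇒ A ⊥ L | {W}.

Yes — A ⊥ L | {W}.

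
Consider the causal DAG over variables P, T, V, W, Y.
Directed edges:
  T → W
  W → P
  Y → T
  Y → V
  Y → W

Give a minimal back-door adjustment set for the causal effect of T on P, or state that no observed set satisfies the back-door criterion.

desc(T)\{T}={P,W}; candidates ⊆ {V,Y}.
size 0: {}; under {} T still reaches {P,V,W,Y} ∋ P.
{Y}: T⊥P given {Y} in G with T→· removed — back-door holds.

T→P: minimal back-door set {Y}.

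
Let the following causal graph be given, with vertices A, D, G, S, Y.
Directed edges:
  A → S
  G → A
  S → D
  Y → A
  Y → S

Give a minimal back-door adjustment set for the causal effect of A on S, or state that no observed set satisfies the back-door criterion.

desc(A)\{A}={D,S}; candidates ⊆ {G,Y}.
size 0: {}; under {} A still reaches {D,G,S,Y} ∋ S.
{Y}: A⊥S given {Y} in G with A→· removed — back-door holds.

A→S: minimal back-door set {Y}.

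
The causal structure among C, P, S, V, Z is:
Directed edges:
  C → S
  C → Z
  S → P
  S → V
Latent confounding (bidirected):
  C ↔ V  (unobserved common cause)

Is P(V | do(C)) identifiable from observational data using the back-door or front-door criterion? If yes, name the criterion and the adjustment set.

desc(C)\{C}={P,S,V,Z}; candidates ⊆ {—}.
C↔V: latent back-door arc(s) into C.
size 0: {}; under {} C still reaches {V} ∋ V.
C↔V cannot be blocked by any observed set — no back-door set.
{S}: (i) intercepts every directed C→V path; (ii) no back-door C→{S}; (iii) {C} blocks every back-door {S}→V. Front-door holds.
P(V|do(C)) = Σ_{S} P(S|C) Σ_{C'} P(V|S,C')P(C').

P(V|do(C)): frontdoor, adjust for {S}.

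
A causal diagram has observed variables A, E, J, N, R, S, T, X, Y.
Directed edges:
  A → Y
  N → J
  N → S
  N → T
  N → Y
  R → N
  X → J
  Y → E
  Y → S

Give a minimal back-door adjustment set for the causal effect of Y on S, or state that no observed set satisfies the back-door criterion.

Y→S: minimal back-door set {N}.

desc(Y)\{Y}={E,S}; candidates ⊆ {A,J,N,R,T,X}.
size 0: {}; under {} Y still reaches {A,J,N,R,S,T} ∋ S.
{N}: Y⊥S given {N} in G with Y→· removed — back-door holds.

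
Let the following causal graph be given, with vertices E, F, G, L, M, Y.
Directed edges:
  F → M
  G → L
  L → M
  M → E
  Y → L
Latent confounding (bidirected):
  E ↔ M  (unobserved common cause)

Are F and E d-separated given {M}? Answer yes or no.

Bayes-Ball from F | {M} reaches {E,G,L,Y}.
E ∈ reach(F|{M}) ⇒ F ⊥̸ E | {M}.

No — F and E are d-connected given {M}.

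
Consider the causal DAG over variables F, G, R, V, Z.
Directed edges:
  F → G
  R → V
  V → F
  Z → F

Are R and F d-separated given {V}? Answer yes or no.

Bayes-Ball from R | {V} reaches ∅.
F ∉ reach(R|{V}) ⇒ R ⊥ F | {V}.

Yes — R ⊥ F | {V}.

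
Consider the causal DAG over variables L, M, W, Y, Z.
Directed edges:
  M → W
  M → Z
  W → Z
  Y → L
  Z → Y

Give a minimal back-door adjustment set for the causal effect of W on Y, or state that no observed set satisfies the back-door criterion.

W→Y: minimal back-door set {M}.

desc(W)\{W}={L,Y,Z}; candidates ⊆ {M}.
size 0: {}; under {} W still reaches {L,M,Y,Z} ∋ Y.
{M}: W⊥Y given {M} in G with W→· removed — back-door holds.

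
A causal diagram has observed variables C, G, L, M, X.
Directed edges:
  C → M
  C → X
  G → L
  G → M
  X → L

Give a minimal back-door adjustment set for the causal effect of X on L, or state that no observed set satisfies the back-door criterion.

desc(X)\{X}={L}; candidates ⊆ {C,G,M}.
∅: X⊥L given ∅ in G with X→· removed — back-door holds.

X→L: minimal back-door set ∅.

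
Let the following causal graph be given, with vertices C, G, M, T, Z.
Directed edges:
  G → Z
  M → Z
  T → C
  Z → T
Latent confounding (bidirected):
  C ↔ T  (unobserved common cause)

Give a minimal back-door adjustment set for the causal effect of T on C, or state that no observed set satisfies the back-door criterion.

desc(T)\{T}={C}; candidates ⊆ {G,M,Z}.
T↔C: latent back-door arc(s) into T.
size 0: {}; under {} T still reaches {C,G,M,Z} ∋ C.
size 1: {G}, {M}, {Z}; under {G} T still reaches {C,M,Z} ∋ C.
size 2: {G,M}, {G,Z}, {M,Z}; under {G,M} T still reaches {C,Z} ∋ C.
T↔C cannot be blocked by any observed set — no back-door set.

T→C: no observed back-door set.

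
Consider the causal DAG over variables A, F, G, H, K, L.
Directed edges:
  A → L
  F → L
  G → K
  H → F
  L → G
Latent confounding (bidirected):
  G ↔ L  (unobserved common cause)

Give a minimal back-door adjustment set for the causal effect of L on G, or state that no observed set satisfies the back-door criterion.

desc(L)\{L}={G,K}; candidates ⊆ {A,F,H}.
L↔G: latent back-door arc(s) into L.
size 0: {}; under {} L still reaches {A,F,G,H,K} ∋ G.
size 1: {A}, {F}, {H}; under {A} L still reaches {F,G,H,K} ∋ G.
size 2: {A,F}, {A,H}, {F,H}; under {A,F} L still reaches {G,K} ∋ G.
L↔G cannot be blocked by any observed set — no back-door set.

L→G: no observed back-door set.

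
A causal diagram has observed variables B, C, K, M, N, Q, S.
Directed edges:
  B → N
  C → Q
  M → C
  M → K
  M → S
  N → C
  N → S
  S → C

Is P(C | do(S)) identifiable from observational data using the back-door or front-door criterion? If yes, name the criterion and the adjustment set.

P(C|do(S)): backdoor, adjust for {M, N}.

desc(S)\{S}={C,Q}; candidates ⊆ {B,K,M,N}.
size 0: {}; under {} S still reaches {B,C,K,M,N,Q} ∋ C.
size 1: {B}, {K}, {M} …(+1); under {B} S still reaches {C,K,M,N,Q} ∋ C.
{M,N}: S⊥C given {M,N} in G with S→· removed — back-door holds.
P(C|do(S)) = Σ_{M,N} P(C|S,M,N)·P(M,N).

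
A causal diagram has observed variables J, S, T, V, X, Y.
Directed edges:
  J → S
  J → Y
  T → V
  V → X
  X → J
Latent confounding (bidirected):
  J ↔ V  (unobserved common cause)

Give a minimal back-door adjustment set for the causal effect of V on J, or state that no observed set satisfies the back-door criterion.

V→J: no observed back-door set.

desc(V)\{V}={J,S,X,Y}; candidates ⊆ {T}.
V↔J: latent back-door arc(s) into V.
size 0: {}; under {} V still reaches {J,S,T,Y} ∋ J.
size 1: {T}; under {T} V still reaches {J,S,Y} ∋ J.
V↔J cannot be blocked by any observed set — no back-door set.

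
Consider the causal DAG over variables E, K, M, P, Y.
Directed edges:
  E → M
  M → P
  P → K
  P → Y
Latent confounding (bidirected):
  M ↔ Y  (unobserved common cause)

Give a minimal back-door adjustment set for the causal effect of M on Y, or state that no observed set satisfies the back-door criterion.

desc(M)\{M}={K,P,Y}; candidates ⊆ {E}.
M↔Y: latent back-door arc(s) into M.
size 0: {}; under {} M still reaches {E,Y} ∋ Y.
size 1: {E}; under {E} M still reaches {Y} ∋ Y.
M↔Y cannot be blocked by any observed set — no back-door set.

M→Y: no observed back-door set.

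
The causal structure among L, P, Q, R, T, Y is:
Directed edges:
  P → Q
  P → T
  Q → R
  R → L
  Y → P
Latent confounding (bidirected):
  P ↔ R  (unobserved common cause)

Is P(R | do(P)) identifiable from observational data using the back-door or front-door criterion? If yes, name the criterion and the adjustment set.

P(R|do(P)): frontdoor, adjust for {Q}.

desc(P)\{P}={L,Q,R,T}; candidates ⊆ {Y}.
P↔R: latent back-door arc(s) into P.
size 0: {}; under {} P still reaches {L,R,Y} ∋ R.
size 1: {Y}; under {Y} P still reaches {L,R} ∋ R.
P↔R cannot be blocked by any observed set — no back-door set.
{Q}: (i) intercepts every directed P→R path; (ii) no back-door P→{Q}; (iii) {P} blocks every back-door {Q}→R. Front-door holds.
P(R|do(P)) = Σ_{Q} P(Q|P) Σ_{P'} P(R|Q,P')P(P').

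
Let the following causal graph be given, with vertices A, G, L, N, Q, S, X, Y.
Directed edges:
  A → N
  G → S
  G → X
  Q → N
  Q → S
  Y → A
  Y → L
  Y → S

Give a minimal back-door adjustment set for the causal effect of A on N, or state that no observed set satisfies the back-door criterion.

desc(A)\{A}={N}; candidates ⊆ {G,L,Q,S,X,Y}.
∅: A⊥N given ∅ in G with A→· removed — back-door holds.

A→N: minimal back-door set ∅.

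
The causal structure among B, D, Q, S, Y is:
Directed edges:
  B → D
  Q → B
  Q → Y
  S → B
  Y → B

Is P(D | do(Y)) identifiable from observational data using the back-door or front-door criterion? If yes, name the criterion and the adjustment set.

desc(Y)\{Y}={B,D}; candidates ⊆ {Q,S}.
size 0: {}; under {} Y still reaches {B,D,Q} ∋ D.
{Q}: Y⊥D given {Q} in G with Y→· removed — back-door holds.
P(D|do(Y)) = Σ_{Q} P(D|Y,Q)·P(Q).

P(D|do(Y)): backdoor, adjust for {Q}.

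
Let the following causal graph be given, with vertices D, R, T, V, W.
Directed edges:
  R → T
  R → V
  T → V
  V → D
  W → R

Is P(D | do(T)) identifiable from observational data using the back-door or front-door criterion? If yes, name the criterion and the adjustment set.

desc(T)\{T}={D,V}; candidates ⊆ {R,W}.
size 0: {}; under {} T still reaches {D,R,V,W} ∋ D.
{R}: T⊥D given {R} in G with T→· removed — back-door holds.
P(D|do(T)) = Σ_{R} P(D|T,R)·P(R).

P(D|do(T)): backdoor, adjust for {R}.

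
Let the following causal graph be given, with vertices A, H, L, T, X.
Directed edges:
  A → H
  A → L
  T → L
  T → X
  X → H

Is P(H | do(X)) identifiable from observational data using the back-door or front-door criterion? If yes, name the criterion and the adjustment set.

P(H|do(X)): backdoor, adjust for ∅.

desc(X)\{X}={H}; candidates ⊆ {A,L,T}.
∅: X⊥H given ∅ in G with X→· removed — back-door holds.
P(H|do(X)) = P(H|X) — no adjustment needed.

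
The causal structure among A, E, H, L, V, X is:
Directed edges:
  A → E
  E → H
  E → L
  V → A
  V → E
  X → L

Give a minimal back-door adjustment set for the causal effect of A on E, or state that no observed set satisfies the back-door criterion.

desc(A)\{A}={E,H,L}; candidates ⊆ {V,X}.
size 0: {}; under {} A still reaches {E,H,L,V} ∋ E.
{V}: A⊥E given {V} in G with A→· removed — back-door holds.

A→E: minimal back-door set {V}.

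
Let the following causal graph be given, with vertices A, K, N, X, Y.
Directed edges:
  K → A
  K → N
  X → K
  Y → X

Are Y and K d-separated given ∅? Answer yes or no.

No — Y and K are d-connected given ∅.

Bayes-Ball from Y | ∅ reaches {A,K,N,X}.
K ∈ reach(Y|∅) ⇒ Y ⊥̸ K | ∅.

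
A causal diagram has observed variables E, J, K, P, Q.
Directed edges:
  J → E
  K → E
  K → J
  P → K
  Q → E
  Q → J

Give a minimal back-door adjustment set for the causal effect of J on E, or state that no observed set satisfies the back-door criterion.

J→E: minimal back-door set {K, Q}.

desc(J)\{J}={E}; candidates ⊆ {K,P,Q}.
size 0: {}; under {} J still reaches {E,K,P,Q} ∋ E.
size 1: {K}, {P}, {Q}; under {K} J still reaches {E,Q} ∋ E.
{K,Q}: J⊥E given {K,Q} in G with J→· removed — back-door holds.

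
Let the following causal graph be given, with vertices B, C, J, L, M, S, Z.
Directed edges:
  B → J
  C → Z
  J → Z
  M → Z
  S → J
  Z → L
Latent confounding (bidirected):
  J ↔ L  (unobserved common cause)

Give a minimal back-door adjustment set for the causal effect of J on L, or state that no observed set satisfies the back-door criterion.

desc(J)\{J}={L,Z}; candidates ⊆ {B,C,M,S}.
J↔L: latent back-door arc(s) into J.
size 0: {}; under {} J still reaches {B,L,S} ∋ L.
size 1: {B}, {C}, {M} …(+1); under {B} J still reaches {L,S} ∋ L.
size 2: {B,C}, {B,M}, {B,S} …(+3); under {B,C} J still reaches {L,S} ∋ L.
J↔L cannot be blocked by any observed set — no back-door set.

J→L: no observed back-door set.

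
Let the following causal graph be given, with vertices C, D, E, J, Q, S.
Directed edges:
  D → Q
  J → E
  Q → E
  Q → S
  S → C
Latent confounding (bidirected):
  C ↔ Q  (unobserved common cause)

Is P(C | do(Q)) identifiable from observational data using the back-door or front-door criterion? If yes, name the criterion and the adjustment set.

desc(Q)\{Q}={C,E,S}; candidates ⊆ {D,J}.
Q↔C: latent back-door arc(s) into Q.
size 0: {}; under {} Q still reaches {C,D} ∋ C.
size 1: {D}, {J}; under {D} Q still reaches {C} ∋ C.
size 2: {D,J}; under {D,J} Q still reaches {C} ∋ C.
Q↔C cannot be blocked by any observed set — no back-door set.
{S}: (i) intercepts every directed Q→C path; (ii) no back-door Q→{S}; (iii) {Q} blocks every back-door {S}→C. Front-door holds.
P(C|do(Q)) = Σ_{S} P(S|Q) Σ_{Q'} P(C|S,Q')P(Q').

P(C|do(Q)): frontdoor, adjust for {S}.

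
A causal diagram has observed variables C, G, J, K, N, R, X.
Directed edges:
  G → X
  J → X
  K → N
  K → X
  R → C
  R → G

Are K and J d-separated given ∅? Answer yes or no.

Yes — K ⊥ J | ∅.

Bayes-Ball from K | ∅ reaches {N,X}.
J ∉ reach(K|∅) ⇒ K ⊥ J | ∅.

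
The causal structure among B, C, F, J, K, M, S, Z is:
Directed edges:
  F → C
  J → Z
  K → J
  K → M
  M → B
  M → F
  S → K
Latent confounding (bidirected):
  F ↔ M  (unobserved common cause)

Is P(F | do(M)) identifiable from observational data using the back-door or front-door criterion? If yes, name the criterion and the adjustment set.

P(F|do(M)): not identifiable (no BD/FD set).

desc(M)\{M}={B,C,F}; candidates ⊆ {J,K,S,Z}.
M↔F: latent back-door arc(s) into M.
size 0: {}; under {} M still reaches {C,F,J,K,S,Z} ∋ F.
size 1: {J}, {K}, {S} …(+1); under {J} M still reaches {C,F,K,S} ∋ F.
size 2: {J,K}, {J,S}, {J,Z} …(+3); under {J,K} M still reaches {C,F} ∋ F.
M↔F cannot be blocked by any observed set — no back-door set.
No mediator lies on a directed M→…→F path.
Neither criterion identifies P(F|do(M)) in this graph.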